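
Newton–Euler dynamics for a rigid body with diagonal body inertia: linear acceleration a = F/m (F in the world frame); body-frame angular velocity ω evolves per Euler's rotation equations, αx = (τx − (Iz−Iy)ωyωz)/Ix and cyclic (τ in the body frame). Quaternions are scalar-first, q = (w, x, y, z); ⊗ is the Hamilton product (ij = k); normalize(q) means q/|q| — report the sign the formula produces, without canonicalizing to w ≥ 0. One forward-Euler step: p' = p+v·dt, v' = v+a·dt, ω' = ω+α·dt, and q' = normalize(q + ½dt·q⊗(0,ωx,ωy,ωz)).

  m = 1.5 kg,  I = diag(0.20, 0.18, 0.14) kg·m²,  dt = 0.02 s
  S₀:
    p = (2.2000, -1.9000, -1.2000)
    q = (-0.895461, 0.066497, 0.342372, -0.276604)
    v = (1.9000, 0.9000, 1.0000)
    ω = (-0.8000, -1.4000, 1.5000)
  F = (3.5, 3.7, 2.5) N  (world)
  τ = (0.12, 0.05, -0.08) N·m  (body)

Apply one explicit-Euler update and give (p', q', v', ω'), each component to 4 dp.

p' = (2.2380, -1.8820, -1.1800)
q' = (-0.8858, 0.0749, 0.3560, -0.2882)
v' = (1.9467, 0.9493, 1.0333)
ω' = (-0.7964, -1.3864, 1.4918)

p + v·dt = (2.2380, -1.8820, -1.1800)
new velocity v' = (1.9467, 0.9493, 1.0333)
precession coupling ω×(Iω) = (0.0840, -0.0720, -0.0224)
α = I⁻¹(τ − ω×Iω) = (0.1800, 0.6778, -0.4114)
ω + α·dt = (-0.7964, -1.3864, 1.4918)
Hamilton product q⊗(0,ω) = (0.9474244, 0.8426812, 1.3751831, -1.1623897)
q + ½dt·q⊗(0,ω), renormalized = (-0.8858, 0.0749, 0.3560, -0.2882)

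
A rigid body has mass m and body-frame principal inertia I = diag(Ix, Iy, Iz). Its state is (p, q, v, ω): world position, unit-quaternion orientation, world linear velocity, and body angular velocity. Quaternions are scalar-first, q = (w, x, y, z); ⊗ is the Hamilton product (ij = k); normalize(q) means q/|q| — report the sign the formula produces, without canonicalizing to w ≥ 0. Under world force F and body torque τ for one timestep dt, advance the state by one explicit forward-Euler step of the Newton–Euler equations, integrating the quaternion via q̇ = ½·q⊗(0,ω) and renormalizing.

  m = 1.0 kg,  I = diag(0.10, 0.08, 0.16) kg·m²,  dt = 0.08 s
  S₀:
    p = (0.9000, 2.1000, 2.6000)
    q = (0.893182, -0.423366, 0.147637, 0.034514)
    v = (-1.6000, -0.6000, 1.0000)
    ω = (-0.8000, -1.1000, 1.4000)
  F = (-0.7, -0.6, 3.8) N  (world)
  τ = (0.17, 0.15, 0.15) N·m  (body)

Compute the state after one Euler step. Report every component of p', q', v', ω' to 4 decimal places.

p' = (0.7720, 2.0520, 2.6800)
q' = (0.8815, -0.4408, 0.1305, 0.1076)
v' = (-1.6560, -0.6480, 1.3040)
ω' = (-0.5654, -1.0172, 1.4838)

linear accel F/m = (-0.7000, -0.6000, 3.8000)
p' = p + v·dt = (0.7720, 2.0520, 2.6800)
v + (F/m)dt = (-1.6560, -0.6480, 1.3040)
ω×(Iω) gyroscopic = (-0.1232, 0.0672, -0.0176)
(τ − ω×Iω)/I = (2.9320, 1.0350, 1.0475)
ω + α·dt = (-0.5654, -1.0172, 1.4838)
Hamilton product q⊗(0,ω) = (-0.2246117, -0.4698884, -0.4173990, 1.8342670)
updated quaternion q' = (0.8815, -0.4408, 0.1305, 0.1076)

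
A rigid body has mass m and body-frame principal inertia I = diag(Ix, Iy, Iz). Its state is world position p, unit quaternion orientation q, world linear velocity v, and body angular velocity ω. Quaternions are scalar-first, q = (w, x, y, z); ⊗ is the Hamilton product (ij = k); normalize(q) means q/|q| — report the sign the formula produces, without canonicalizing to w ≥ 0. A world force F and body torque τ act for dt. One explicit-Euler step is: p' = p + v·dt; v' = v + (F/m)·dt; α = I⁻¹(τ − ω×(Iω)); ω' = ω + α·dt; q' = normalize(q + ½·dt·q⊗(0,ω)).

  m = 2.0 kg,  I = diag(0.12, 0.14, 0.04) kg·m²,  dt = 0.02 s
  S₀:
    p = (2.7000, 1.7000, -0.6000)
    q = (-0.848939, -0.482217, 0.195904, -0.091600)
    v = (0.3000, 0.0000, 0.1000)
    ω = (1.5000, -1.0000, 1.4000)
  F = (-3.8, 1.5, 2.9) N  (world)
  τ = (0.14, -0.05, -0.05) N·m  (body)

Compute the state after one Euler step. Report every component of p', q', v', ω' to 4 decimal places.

p' = (2.7060, 1.7000, -0.5980)
q' = (-0.8382, -0.4930, 0.2097, -0.1016)
v' = (0.2620, 0.0150, 0.1290)
ω' = (1.5000, -1.0311, 1.3900)

a = (-1.9000, 0.7500, 1.4500)
new position p' = (2.7060, 1.7000, -0.5980)
new velocity v' = (0.2620, 0.0150, 0.1290)
α = I⁻¹(τ − ω×Iω) = (0.0000, -1.5571, -0.5000)
ω' = ω + α·dt = (1.5000, -1.0311, 1.3900)
Hamilton product q⊗(0,ω) = (1.0474695, -1.0907429, 1.3866428, -1.0001536)
updated quaternion q' = (-0.8382, -0.4930, 0.2097, -0.1016)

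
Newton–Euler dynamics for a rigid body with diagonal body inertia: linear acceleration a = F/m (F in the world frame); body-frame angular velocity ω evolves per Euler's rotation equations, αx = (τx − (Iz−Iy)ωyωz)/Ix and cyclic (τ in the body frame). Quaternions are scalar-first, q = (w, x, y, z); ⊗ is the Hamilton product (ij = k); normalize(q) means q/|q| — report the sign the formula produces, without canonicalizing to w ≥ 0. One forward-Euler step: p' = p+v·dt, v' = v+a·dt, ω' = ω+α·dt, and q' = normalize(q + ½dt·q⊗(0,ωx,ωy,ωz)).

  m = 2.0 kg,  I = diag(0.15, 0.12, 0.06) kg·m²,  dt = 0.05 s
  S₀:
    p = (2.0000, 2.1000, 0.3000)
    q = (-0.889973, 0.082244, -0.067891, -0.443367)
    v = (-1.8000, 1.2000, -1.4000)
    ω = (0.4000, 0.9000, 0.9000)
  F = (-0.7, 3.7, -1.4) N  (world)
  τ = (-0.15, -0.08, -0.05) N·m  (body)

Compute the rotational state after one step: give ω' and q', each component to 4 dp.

gyro term ω×Iω = (-0.0486, 0.0324, -0.0108)
angular accel α = (-0.6760, -0.9367, -0.6533)
ω' = ω + α·dt = (0.3662, 0.8532, 0.8673)
2q̇ = q⊗(0,ω) = (0.4272346, -0.0180608, -1.0523421, -0.6997997)
updated quaternion q' = (-0.8788, 0.0817, -0.0941, -0.4606)

ω' = (0.3662, 0.8532, 0.8673)
q' = (-0.8788, 0.0817, -0.0941, -0.4606)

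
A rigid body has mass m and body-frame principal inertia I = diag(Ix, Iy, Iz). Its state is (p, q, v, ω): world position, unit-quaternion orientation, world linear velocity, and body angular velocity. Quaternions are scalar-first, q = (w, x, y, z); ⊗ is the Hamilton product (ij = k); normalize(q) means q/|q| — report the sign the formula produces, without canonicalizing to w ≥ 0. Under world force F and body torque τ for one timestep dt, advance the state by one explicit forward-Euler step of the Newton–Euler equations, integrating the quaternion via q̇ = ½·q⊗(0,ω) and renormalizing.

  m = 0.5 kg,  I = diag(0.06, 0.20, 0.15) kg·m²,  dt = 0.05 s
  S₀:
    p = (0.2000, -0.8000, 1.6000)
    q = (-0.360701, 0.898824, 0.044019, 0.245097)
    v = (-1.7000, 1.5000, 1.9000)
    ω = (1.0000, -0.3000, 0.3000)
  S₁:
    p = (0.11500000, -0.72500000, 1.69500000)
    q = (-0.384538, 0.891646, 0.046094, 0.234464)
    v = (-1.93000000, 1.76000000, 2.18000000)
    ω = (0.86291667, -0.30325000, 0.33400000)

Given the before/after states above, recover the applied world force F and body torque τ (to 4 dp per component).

Δv = v₁−v₀ = (-0.23000000, 0.26000000, 0.28000000)
applied force F = (-2.3000, 2.6000, 2.8000)
Δω = ω₁−ω₀ = (-0.13708333, -0.00325000, 0.03400000)
gyro term ω₀×Iω₀ = (0.0045, -0.0270, -0.0420)
τ = I·(Δω/dt) + ω₀×(Iω₀) = (-0.1600, -0.0400, 0.0600)

F = (-2.3000, 2.6000, 2.8000)
τ = (-0.1600, -0.0400, 0.0600)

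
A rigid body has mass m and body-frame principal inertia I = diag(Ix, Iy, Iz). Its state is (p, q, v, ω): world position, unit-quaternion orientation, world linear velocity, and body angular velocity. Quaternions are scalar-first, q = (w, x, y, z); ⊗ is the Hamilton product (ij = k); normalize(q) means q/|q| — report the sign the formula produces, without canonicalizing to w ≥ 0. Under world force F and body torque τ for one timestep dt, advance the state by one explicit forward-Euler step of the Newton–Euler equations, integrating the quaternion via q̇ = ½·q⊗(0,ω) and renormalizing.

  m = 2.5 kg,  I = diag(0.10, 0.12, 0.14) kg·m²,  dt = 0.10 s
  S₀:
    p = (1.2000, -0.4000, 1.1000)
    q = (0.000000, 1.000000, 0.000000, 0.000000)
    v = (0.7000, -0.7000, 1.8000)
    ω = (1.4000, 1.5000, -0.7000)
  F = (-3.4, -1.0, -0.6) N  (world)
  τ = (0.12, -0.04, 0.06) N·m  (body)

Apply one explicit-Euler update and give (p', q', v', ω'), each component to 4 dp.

p' = p + v·dt = (1.2700, -0.4700, 1.2800)
v + (F/m)dt = (0.5640, -0.7400, 1.7760)
precession coupling ω×(Iω) = (-0.0210, 0.0392, 0.0420)
(τ − ω×Iω)/I = (1.4100, -0.6600, 0.1286)
ω' = ω + α·dt = (1.5410, 1.4340, -0.6871)
Hamilton product q⊗(0,ω) = (-1.4000000, 0.0000000, 0.7000000, 1.5000000)
q' = normalize(q + ½dt·q⊗(0,ω)) = (-0.0696, 0.9942, 0.0348, 0.0746)

p' = (1.2700, -0.4700, 1.2800)
q' = (-0.0696, 0.9942, 0.0348, 0.0746)
v' = (0.5640, -0.7400, 1.7760)
ω' = (1.5410, 1.4340, -0.6871)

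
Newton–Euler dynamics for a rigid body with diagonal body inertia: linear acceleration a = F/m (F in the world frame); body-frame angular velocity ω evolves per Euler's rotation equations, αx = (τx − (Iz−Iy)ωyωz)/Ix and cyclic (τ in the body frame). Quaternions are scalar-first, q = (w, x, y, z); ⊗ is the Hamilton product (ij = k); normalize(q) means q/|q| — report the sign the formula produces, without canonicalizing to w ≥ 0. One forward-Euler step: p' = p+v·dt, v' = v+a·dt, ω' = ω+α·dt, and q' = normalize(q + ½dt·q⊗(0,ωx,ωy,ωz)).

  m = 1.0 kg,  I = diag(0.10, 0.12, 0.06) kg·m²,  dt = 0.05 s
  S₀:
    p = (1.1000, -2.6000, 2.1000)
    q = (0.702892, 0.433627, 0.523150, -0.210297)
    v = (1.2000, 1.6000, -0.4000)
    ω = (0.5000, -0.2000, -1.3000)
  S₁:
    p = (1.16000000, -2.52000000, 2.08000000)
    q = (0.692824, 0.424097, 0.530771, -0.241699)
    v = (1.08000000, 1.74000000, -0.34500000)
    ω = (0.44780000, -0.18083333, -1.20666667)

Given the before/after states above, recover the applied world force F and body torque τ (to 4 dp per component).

F = (-2.4000, 2.8000, 1.1000)
τ = (-0.1200, 0.0200, 0.1100)

Δω = ω₁−ω₀ = (-0.05220000, 0.01916667, 0.09333333)
τ = I·(Δω/dt) + ω₀×(Iω₀) = (-0.1200, 0.0200, 0.1100)
v₁ − v₀ = (-0.12000000, 0.14000000, 0.05500000)
applied force F = (-2.4000, 2.8000, 1.1000)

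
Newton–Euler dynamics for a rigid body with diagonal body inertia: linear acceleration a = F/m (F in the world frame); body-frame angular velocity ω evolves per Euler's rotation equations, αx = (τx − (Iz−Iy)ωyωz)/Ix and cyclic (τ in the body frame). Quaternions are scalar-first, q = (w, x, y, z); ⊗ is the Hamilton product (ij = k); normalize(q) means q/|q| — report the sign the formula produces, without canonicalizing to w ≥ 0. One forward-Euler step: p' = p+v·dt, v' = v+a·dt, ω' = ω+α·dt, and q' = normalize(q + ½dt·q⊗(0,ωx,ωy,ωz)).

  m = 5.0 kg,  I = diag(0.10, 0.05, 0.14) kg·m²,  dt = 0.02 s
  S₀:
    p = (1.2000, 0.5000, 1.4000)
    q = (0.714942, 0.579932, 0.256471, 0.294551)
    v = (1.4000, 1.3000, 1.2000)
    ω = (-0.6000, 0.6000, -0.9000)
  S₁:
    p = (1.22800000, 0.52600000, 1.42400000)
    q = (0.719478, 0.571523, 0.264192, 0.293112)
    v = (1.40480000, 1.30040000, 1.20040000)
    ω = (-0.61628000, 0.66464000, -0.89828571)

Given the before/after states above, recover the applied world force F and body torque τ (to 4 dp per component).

F = (1.2000, 0.1000, 0.1000)
τ = (-0.1300, 0.1400, 0.0300)

rate change Δω = (-0.01628000, 0.06464000, 0.00171429)
ω₀×(Iω₀) = (-0.0486, -0.0216, 0.0180)
applied torque τ = (-0.1300, 0.1400, 0.0300)
Δv = v₁−v₀ = (0.00480000, 0.00040000, 0.00040000)
F = m·Δv/dt = (1.2000, 0.1000, 0.1000)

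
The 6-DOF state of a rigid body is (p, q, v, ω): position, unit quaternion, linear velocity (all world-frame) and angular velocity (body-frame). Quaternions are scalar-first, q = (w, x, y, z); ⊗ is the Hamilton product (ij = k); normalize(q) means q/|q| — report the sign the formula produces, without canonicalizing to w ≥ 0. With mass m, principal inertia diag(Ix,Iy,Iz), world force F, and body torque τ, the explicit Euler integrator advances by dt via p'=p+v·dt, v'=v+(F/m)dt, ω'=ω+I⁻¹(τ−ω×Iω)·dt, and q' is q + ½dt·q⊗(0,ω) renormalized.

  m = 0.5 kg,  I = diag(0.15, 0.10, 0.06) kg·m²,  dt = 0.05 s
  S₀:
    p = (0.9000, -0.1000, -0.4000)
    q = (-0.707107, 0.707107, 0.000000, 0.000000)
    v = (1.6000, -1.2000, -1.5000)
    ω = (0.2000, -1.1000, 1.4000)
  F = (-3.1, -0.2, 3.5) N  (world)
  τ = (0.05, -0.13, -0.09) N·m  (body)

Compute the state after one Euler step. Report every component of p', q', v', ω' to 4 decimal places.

p' = (0.9800, -0.1600, -0.4750)
q' = (-0.7099, 0.7029, -0.0053, -0.0441)
v' = (1.2900, -1.2200, -1.1500)
ω' = (0.1961, -1.1776, 1.3158)

ω×(Iω) gyroscopic = (0.0616, 0.0252, 0.0110)
α = I⁻¹(τ − ω×Iω) = (-0.0773, -1.5520, -1.6833)
ω' = ω + α·dt = (0.1961, -1.1776, 1.3158)
q⊗(0,ω) = (-0.1414214, -0.1414214, -0.2121321, -1.7677675)
q' = normalize(q + ½dt·q⊗(0,ω)) = (-0.7099, 0.7029, -0.0053, -0.0441)
p' = p + v·dt = (0.9800, -0.1600, -0.4750)
new velocity v' = (1.2900, -1.2200, -1.1500)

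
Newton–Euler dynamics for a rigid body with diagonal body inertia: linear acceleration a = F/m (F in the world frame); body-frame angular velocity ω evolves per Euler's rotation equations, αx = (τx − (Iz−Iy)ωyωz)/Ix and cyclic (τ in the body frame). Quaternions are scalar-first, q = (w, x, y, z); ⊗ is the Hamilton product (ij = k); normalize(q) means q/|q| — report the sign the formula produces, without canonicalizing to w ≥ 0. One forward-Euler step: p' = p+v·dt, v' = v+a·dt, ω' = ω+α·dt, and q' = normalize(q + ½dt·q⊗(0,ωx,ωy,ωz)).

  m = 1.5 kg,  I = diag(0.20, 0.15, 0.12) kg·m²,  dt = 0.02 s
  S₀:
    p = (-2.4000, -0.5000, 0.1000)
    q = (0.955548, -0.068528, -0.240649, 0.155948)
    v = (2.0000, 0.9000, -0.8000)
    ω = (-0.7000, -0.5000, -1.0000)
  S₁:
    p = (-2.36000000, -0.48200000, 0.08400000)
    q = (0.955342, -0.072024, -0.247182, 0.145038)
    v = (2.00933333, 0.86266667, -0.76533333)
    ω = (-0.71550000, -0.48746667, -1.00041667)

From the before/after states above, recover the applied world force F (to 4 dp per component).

F = (0.7000, -2.8000, 2.6000)

v₁ − v₀ = (0.00933333, -0.03733333, 0.03466667)
F = m·Δv/dt = (0.7000, -2.8000, 2.6000)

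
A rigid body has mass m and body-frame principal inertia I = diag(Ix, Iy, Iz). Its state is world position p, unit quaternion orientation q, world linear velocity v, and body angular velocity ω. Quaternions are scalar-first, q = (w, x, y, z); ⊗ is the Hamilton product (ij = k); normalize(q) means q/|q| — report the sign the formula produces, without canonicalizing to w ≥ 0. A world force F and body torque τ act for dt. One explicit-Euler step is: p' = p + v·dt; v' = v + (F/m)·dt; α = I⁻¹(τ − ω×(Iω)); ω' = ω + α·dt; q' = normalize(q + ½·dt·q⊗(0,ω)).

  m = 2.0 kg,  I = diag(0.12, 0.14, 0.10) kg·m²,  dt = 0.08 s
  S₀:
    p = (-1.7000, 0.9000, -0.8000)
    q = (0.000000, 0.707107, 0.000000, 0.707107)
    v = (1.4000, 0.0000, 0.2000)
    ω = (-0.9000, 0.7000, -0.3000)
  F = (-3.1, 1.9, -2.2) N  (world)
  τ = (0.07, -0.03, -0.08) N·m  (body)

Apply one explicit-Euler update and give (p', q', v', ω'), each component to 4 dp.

p' = (-1.5880, 0.9000, -0.7840)
q' = (0.0339, 0.6865, -0.0170, 0.7261)
v' = (1.2760, 0.0760, 0.1120)
ω' = (-0.8589, 0.6798, -0.3539)

(τ − ω×Iω)/I = (0.5133, -0.2529, -0.6740)
ω' = ω + α·dt = (-0.8589, 0.6798, -0.3539)
2q̇ = q⊗(0,ω) = (0.8485284, -0.4949749, -0.4242642, 0.4949749)
updated quaternion q' = (0.0339, 0.6865, -0.0170, 0.7261)
p' = p + v·dt = (-1.5880, 0.9000, -0.7840)
v + (F/m)dt = (1.2760, 0.0760, 0.1120)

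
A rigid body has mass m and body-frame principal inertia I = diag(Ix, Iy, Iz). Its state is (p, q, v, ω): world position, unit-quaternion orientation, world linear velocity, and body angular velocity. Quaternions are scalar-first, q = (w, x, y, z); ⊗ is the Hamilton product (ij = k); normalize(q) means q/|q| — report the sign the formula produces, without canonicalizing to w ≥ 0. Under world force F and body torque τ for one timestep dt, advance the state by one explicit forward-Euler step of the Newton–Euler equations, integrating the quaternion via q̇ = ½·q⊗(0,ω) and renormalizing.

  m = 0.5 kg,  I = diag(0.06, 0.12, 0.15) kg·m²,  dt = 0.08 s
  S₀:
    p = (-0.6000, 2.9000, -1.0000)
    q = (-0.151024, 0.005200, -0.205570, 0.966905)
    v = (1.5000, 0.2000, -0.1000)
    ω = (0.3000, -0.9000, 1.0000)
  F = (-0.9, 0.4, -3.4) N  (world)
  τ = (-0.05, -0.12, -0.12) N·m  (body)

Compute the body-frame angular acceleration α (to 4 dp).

α = (-0.3833, -0.7750, -0.6920)

gyro term ω×Iω = (-0.0270, -0.0270, -0.0162)
α = I⁻¹(τ − ω×Iω) = (-0.3833, -0.7750, -0.6920)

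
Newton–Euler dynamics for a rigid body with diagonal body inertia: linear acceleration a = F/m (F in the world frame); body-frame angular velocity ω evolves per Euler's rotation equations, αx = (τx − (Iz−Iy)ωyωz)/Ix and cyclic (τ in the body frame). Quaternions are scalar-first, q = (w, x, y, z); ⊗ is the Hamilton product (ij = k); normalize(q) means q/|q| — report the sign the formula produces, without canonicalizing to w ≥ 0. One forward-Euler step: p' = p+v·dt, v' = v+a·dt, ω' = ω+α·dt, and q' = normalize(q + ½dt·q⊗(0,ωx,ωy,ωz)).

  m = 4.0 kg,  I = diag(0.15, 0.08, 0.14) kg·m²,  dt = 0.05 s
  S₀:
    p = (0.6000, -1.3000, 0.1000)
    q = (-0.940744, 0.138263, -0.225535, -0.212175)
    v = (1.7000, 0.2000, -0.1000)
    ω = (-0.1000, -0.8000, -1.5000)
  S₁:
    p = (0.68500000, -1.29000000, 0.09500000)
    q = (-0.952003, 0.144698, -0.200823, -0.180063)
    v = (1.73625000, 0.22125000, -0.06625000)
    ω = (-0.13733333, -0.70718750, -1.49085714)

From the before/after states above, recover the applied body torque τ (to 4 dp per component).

Δω = ω₁−ω₀ = (-0.03733333, 0.09281250, 0.00914286)
ω₀×(Iω₀) = (0.0720, 0.0015, -0.0056)
applied torque τ = (-0.0400, 0.1500, 0.0200)

τ = (-0.0400, 0.1500, 0.0200)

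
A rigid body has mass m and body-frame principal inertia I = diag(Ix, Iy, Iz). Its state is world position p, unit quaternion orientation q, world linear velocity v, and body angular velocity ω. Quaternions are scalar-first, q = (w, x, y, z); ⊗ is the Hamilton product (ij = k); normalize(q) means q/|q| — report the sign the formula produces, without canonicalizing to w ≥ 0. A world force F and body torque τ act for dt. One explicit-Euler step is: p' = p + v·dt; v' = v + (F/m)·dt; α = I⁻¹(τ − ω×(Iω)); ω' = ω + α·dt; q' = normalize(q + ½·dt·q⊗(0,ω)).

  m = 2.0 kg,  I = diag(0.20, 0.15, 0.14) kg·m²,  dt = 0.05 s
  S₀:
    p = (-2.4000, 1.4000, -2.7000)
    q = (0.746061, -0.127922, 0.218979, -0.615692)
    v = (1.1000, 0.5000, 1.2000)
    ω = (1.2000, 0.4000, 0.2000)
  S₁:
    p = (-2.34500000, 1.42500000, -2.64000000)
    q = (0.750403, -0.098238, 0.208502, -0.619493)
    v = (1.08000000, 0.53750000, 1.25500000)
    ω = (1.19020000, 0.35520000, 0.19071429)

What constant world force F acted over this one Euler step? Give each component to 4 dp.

F = (-0.8000, 1.5000, 2.2000)

velocity change Δv = (-0.02000000, 0.03750000, 0.05500000)
F = m·Δv/dt = (-0.8000, 1.5000, 2.2000)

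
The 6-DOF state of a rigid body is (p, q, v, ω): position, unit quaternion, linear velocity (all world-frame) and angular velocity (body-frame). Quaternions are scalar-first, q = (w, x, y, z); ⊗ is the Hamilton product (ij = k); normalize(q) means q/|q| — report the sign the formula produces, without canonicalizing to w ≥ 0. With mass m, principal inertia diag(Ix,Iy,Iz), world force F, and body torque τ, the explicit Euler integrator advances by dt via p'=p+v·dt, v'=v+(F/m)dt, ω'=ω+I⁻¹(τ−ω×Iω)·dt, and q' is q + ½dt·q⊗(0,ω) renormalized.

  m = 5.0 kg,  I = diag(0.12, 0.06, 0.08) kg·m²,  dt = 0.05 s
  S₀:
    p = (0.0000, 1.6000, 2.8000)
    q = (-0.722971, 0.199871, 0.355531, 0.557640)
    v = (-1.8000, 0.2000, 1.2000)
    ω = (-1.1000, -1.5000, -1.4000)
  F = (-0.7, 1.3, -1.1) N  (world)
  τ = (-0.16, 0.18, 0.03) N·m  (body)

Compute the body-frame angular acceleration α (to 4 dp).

α = (-1.6833, 1.9733, 1.6125)

gyro term ω×Iω = (0.0420, 0.0616, -0.0990)
angular accel α = (-1.6833, 1.9733, 1.6125)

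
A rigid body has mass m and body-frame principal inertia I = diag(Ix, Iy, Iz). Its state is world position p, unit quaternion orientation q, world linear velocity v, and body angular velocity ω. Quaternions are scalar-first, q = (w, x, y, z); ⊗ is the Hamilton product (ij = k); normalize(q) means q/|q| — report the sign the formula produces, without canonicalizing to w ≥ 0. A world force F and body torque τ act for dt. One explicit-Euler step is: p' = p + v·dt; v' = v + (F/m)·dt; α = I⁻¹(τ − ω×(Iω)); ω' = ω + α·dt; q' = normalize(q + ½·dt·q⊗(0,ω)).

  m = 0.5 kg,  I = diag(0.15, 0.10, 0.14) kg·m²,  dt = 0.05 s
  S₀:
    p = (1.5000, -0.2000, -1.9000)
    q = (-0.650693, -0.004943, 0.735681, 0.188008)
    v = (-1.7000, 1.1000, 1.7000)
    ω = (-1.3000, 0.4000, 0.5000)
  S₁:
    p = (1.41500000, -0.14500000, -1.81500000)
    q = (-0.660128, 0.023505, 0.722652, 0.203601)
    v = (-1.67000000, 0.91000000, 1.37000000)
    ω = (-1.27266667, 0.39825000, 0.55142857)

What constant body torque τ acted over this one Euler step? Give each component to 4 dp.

τ = (0.0900, -0.0100, 0.1700)

Δω = ω₁−ω₀ = (0.02733333, -0.00175000, 0.05142857)
gyro term ω₀×Iω₀ = (0.0080, -0.0065, 0.0260)
τ = I·(Δω/dt) + ω₀×(Iω₀) = (0.0900, -0.0100, 0.1700)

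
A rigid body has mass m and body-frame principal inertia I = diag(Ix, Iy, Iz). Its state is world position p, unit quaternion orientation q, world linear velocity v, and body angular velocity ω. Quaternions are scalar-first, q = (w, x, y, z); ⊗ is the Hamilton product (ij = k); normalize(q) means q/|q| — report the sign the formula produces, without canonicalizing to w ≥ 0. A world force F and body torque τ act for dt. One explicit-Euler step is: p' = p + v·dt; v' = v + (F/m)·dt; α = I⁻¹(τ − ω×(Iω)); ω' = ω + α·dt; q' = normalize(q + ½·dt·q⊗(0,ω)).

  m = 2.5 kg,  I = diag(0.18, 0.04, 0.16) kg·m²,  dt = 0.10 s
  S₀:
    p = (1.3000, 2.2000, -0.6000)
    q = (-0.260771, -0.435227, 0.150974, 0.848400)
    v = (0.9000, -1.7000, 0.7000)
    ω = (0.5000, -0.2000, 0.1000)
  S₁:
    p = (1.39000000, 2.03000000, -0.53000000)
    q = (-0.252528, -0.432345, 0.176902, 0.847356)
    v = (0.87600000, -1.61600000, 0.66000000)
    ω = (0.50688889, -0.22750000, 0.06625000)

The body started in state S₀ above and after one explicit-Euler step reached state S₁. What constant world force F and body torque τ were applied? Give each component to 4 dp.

F = (-0.6000, 2.1000, -1.0000)
τ = (0.0100, -0.0100, -0.0400)

velocity change Δv = (-0.02400000, 0.08400000, -0.04000000)
m·(v₁−v₀)/dt = (-0.6000, 2.1000, -1.0000)
ω₁ − ω₀ = (0.00688889, -0.02750000, -0.03375000)
precession coupling = (-0.0024, 0.0010, 0.0140)
I·α + gyro = (0.0100, -0.0100, -0.0400)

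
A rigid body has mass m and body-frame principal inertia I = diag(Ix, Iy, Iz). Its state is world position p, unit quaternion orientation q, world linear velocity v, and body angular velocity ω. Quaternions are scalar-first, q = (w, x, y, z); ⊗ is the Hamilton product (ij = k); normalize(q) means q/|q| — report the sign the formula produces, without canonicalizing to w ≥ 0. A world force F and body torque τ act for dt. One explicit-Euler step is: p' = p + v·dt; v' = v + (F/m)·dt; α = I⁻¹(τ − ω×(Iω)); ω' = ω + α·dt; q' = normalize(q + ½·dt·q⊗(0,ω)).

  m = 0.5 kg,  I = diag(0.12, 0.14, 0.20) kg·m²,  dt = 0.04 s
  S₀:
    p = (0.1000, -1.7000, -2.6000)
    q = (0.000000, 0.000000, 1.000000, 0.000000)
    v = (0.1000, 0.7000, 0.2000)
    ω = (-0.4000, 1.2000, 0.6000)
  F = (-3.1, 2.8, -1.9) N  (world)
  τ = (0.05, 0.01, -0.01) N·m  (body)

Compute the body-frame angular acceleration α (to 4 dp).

α = (0.0567, -0.0657, -0.0020)

gyro term ω×Iω = (0.0432, 0.0192, -0.0096)
α = I⁻¹(τ − ω×Iω) = (0.0567, -0.0657, -0.0020)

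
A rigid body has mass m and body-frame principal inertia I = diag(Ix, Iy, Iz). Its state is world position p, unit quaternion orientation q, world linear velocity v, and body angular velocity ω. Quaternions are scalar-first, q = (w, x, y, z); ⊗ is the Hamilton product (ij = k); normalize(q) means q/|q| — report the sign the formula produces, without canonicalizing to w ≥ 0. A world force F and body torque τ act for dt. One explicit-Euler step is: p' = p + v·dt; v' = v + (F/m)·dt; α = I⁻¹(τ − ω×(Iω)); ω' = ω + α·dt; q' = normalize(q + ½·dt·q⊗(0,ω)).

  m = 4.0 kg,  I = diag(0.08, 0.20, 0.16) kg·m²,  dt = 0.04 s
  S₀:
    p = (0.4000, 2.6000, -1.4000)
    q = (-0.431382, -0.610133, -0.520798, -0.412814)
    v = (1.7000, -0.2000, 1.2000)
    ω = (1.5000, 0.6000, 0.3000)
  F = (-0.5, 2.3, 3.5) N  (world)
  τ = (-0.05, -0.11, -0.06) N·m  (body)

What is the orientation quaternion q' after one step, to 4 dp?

q' = (-0.4041, -0.6209, -0.5344, -0.4069)

Hamilton product q⊗(0,ω) = (1.3515225, -0.5556240, -0.6950103, 0.2857026)
q' = normalize(q + ½dt·q⊗(0,ω)) = (-0.4041, -0.6209, -0.5344, -0.4069)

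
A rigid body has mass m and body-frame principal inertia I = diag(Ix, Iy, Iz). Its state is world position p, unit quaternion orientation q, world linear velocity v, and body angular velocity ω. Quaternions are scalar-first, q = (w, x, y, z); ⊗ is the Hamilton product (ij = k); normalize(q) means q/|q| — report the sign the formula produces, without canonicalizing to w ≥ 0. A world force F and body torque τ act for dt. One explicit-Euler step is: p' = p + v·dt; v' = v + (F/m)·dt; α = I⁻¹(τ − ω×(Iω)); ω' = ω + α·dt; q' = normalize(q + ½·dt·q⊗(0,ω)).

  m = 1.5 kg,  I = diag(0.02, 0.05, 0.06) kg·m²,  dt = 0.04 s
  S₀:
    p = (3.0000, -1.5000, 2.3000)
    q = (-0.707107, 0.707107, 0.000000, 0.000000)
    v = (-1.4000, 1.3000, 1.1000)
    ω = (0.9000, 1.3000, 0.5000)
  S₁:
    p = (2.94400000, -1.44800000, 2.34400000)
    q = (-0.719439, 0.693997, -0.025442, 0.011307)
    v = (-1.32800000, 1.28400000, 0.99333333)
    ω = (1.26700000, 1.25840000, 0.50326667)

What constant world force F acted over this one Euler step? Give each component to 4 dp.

v₁ − v₀ = (0.07200000, -0.01600000, -0.10666667)
m·(v₁−v₀)/dt = (2.7000, -0.6000, -4.0000)

F = (2.7000, -0.6000, -4.0000)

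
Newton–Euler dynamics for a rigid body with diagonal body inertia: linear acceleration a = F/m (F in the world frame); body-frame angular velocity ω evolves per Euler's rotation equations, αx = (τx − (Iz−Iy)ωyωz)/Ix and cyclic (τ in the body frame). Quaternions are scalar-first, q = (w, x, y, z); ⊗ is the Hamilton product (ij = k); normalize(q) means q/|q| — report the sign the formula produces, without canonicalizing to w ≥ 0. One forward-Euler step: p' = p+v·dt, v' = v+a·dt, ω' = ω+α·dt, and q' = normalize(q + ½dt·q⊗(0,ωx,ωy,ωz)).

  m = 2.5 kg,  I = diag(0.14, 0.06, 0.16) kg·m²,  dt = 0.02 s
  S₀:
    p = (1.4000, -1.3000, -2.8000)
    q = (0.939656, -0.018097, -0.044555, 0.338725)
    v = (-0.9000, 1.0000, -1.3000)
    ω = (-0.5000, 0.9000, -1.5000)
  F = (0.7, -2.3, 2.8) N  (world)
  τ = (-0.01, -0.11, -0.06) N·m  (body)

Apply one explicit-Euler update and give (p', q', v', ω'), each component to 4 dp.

a = (0.2800, -0.9200, 1.1200)
p' = p + v·dt = (1.3820, -1.2800, -2.8260)
new velocity v' = (-0.8944, 0.9816, -1.2776)
ω×(Iω) gyroscopic = (-0.1350, -0.0150, 0.0360)
(τ − ω×Iω)/I = (0.8929, -1.5833, -0.6000)
ω' = ω + α·dt = (-0.4821, 0.8683, -1.5120)
q⊗(0,ω) = (0.5391385, -0.7078480, 0.6491824, -1.4480488)
q' = normalize(q + ½dt·q⊗(0,ω)) = (0.9449, -0.0252, -0.0381, 0.3242)

p' = (1.3820, -1.2800, -2.8260)
q' = (0.9449, -0.0252, -0.0381, 0.3242)
v' = (-0.8944, 0.9816, -1.2776)
ω' = (-0.4821, 0.8683, -1.5120)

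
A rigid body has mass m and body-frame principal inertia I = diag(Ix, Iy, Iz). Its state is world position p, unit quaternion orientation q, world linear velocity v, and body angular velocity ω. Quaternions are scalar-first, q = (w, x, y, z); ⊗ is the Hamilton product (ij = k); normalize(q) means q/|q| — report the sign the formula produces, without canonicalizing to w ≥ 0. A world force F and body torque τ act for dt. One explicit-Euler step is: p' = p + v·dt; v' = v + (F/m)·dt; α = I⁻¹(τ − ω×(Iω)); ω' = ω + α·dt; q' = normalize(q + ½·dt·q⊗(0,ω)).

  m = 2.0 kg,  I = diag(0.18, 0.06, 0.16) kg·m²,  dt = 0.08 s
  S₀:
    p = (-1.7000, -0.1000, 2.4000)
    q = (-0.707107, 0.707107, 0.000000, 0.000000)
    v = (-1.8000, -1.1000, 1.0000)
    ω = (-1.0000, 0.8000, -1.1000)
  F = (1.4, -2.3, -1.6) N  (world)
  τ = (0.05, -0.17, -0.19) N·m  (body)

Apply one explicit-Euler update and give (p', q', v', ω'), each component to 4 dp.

p' = (-1.8440, -0.1880, 2.4800)
q' = (-0.6773, 0.7337, 0.0085, 0.0536)
v' = (-1.7440, -1.1920, 0.9360)
ω' = (-0.9387, 0.5440, -1.2430)

angular accel α = (0.7667, -3.2000, -1.7875)
ω' = ω + α·dt = (-0.9387, 0.5440, -1.2430)
Hamilton product q⊗(0,ω) = (0.7071070, 0.7071070, 0.2121321, 1.3435033)
updated quaternion q' = (-0.6773, 0.7337, 0.0085, 0.0536)
a = (0.7000, -1.1500, -0.8000)
p' = p + v·dt = (-1.8440, -0.1880, 2.4800)
v' = v + a·dt = (-1.7440, -1.1920, 0.9360)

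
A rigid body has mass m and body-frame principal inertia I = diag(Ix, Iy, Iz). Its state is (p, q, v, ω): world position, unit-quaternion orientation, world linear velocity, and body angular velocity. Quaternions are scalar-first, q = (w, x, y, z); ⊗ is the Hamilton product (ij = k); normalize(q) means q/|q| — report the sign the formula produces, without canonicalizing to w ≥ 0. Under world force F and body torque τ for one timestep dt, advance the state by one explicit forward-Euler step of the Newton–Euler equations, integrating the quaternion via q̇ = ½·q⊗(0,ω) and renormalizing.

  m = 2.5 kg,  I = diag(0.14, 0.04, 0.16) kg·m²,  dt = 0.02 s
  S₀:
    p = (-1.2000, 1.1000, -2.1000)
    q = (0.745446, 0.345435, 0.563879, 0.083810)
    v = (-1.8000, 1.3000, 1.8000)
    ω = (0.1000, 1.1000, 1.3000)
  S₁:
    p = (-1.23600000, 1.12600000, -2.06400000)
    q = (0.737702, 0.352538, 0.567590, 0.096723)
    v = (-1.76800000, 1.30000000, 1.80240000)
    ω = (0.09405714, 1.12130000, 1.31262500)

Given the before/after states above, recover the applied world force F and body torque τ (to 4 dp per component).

v₁ − v₀ = (0.03200000, 0.00000000, 0.00240000)
m·(v₁−v₀)/dt = (4.0000, 0.0000, 0.3000)
ω₁ − ω₀ = (-0.00594286, 0.02130000, 0.01262500)
gyro term ω₀×Iω₀ = (0.1716, -0.0026, -0.0110)
I·α + gyro = (0.1300, 0.0400, 0.0900)

F = (4.0000, 0.0000, 0.3000)
τ = (0.1300, 0.0400, 0.0900)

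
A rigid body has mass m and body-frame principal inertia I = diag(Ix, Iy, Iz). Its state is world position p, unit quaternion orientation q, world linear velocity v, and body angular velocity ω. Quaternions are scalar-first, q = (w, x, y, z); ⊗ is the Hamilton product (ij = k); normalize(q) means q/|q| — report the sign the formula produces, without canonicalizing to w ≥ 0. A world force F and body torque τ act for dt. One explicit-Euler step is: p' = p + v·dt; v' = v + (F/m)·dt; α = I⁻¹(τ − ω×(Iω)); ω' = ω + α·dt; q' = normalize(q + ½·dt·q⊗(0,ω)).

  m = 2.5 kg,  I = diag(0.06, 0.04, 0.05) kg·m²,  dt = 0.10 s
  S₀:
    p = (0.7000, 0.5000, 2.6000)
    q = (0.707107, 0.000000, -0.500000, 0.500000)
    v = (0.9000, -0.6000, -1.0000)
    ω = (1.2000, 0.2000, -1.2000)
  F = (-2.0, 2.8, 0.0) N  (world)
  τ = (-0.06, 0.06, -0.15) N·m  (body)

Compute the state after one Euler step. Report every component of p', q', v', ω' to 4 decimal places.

ω×(Iω) gyroscopic = (-0.0024, -0.0144, -0.0048)
(τ − ω×Iω)/I = (-0.9600, 1.8600, -2.9040)
ω + α·dt = (1.1040, 0.3860, -1.4904)
q⊗(0,ω) = (0.7000000, 1.3485284, 0.7414214, -0.2485284)
updated quaternion q' = (0.7394, 0.0672, -0.4612, 0.4858)
a = (-0.8000, 1.1200, 0.0000)
p + v·dt = (0.7900, 0.4400, 2.5000)
v' = v + a·dt = (0.8200, -0.4880, -1.0000)

p' = (0.7900, 0.4400, 2.5000)
q' = (0.7394, 0.0672, -0.4612, 0.4858)
v' = (0.8200, -0.4880, -1.0000)
ω' = (1.1040, 0.3860, -1.4904)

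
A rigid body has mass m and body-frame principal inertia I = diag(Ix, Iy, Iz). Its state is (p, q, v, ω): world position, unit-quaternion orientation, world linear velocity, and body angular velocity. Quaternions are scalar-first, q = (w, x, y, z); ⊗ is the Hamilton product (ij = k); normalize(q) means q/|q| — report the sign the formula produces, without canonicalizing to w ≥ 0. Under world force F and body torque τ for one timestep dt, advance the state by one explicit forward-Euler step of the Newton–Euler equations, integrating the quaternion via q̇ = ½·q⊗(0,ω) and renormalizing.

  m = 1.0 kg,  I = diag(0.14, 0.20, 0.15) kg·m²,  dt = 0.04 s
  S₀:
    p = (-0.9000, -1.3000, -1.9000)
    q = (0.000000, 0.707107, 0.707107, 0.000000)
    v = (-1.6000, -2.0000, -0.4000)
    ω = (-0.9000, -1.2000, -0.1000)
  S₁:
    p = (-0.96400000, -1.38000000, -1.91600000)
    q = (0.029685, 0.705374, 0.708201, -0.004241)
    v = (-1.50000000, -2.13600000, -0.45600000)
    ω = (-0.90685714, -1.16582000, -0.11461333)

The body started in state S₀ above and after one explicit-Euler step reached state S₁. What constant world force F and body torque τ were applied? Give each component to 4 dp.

F = (2.5000, -3.4000, -1.4000)
τ = (-0.0300, 0.1700, 0.0100)

ω₁ − ω₀ = (-0.00685714, 0.03418000, -0.01461333)
precession coupling = (-0.0060, -0.0009, 0.0648)
τ = I·(Δω/dt) + ω₀×(Iω₀) = (-0.0300, 0.1700, 0.0100)
v₁ − v₀ = (0.10000000, -0.13600000, -0.05600000)
F = m·Δv/dt = (2.5000, -3.4000, -1.4000)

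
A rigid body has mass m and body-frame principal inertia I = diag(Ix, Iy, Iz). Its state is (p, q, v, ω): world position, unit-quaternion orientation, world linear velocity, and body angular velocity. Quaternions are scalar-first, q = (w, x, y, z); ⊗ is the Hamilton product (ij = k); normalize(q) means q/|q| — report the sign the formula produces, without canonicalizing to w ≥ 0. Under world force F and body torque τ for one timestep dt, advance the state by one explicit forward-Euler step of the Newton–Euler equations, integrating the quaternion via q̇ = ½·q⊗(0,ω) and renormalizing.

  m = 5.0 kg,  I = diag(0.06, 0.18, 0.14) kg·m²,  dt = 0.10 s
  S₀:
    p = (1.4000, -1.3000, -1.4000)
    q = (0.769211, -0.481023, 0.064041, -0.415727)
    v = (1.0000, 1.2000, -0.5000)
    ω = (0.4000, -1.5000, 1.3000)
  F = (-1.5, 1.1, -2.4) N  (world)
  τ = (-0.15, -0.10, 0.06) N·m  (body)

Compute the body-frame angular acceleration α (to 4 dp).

α = (-3.8000, -0.3244, 0.9429)

precession coupling ω×(Iω) = (0.0780, -0.0416, -0.0720)
angular accel α = (-3.8000, -0.3244, 0.9429)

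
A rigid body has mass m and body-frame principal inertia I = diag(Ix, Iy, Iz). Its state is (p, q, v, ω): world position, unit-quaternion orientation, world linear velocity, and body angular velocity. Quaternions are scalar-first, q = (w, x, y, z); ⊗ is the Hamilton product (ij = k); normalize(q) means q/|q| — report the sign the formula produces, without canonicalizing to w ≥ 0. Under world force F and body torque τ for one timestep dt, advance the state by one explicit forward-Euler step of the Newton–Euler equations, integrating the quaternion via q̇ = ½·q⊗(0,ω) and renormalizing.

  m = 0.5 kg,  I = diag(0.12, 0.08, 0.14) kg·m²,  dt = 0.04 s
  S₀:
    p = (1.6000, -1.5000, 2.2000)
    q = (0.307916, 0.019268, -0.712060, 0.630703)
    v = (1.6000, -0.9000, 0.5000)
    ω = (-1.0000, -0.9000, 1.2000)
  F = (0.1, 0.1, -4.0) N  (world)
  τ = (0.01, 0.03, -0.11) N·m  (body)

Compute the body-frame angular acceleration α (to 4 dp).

precession coupling ω×(Iω) = (-0.0648, 0.0240, -0.0360)
α = I⁻¹(τ − ω×Iω) = (0.6233, 0.0750, -0.5286)

α = (0.6233, 0.0750, -0.5286)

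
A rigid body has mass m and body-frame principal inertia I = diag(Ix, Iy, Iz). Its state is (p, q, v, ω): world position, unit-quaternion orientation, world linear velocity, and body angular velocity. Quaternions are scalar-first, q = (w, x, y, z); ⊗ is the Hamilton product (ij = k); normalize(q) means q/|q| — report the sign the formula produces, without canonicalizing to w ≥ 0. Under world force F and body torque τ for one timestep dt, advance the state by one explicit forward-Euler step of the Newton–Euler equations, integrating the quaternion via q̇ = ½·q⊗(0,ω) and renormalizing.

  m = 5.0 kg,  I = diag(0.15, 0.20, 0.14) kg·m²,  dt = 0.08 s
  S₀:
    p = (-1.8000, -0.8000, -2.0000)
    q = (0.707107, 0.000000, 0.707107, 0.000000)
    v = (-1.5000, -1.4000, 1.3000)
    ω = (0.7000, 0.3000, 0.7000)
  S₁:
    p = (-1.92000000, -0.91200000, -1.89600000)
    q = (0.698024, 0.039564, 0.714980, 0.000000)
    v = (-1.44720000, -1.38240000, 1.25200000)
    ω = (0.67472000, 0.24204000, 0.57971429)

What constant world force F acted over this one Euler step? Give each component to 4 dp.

F = (3.3000, 1.1000, -3.0000)

velocity change Δv = (0.05280000, 0.01760000, -0.04800000)
m·(v₁−v₀)/dt = (3.3000, 1.1000, -3.0000)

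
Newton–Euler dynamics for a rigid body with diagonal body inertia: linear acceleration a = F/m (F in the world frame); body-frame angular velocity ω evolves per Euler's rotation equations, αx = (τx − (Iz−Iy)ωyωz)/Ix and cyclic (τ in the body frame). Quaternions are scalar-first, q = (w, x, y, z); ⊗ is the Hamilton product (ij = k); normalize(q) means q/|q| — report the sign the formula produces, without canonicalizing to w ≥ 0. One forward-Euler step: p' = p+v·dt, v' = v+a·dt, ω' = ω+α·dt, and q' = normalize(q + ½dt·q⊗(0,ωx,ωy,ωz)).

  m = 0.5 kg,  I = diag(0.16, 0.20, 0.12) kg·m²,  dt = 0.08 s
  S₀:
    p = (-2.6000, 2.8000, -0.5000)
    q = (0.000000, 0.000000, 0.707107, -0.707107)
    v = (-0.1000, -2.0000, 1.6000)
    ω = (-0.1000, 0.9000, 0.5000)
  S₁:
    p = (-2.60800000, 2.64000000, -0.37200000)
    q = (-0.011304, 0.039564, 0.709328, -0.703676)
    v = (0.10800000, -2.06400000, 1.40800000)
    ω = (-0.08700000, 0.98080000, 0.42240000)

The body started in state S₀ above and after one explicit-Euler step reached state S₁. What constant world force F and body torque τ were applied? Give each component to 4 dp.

velocity change Δv = (0.20800000, -0.06400000, -0.19200000)
F = m·Δv/dt = (1.3000, -0.4000, -1.2000)
Δω = ω₁−ω₀ = (0.01300000, 0.08080000, -0.07760000)
gyro term ω₀×Iω₀ = (-0.0360, -0.0020, -0.0036)
τ = I·(Δω/dt) + ω₀×(Iω₀) = (-0.0100, 0.2000, -0.1200)

F = (1.3000, -0.4000, -1.2000)
τ = (-0.0100, 0.2000, -0.1200)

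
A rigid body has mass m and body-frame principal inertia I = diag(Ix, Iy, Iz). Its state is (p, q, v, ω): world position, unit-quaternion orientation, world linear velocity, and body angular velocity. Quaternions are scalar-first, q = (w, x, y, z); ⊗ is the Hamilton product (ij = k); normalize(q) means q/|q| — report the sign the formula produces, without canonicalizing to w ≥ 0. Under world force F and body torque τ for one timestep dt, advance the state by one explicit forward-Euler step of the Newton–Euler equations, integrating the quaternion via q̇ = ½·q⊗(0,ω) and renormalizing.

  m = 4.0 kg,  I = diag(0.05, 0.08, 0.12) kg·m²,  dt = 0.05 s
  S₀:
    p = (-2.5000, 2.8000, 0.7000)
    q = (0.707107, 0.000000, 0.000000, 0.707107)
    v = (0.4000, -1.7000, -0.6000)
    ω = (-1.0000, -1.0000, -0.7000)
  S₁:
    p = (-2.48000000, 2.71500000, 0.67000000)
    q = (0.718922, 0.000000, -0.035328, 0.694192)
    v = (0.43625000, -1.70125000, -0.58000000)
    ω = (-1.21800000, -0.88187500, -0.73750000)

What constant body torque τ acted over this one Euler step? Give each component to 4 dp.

rate change Δω = (-0.21800000, 0.11812500, -0.03750000)
applied torque τ = (-0.1900, 0.1400, -0.0600)

τ = (-0.1900, 0.1400, -0.0600)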